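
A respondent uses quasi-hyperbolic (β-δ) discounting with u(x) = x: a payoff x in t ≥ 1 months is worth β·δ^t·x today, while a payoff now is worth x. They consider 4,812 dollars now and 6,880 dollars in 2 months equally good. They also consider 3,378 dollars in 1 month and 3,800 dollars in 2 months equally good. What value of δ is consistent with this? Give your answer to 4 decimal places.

Both payoffs in the second observation are in the future, so β drops out: δ^1·3378 = δ^2·3800 ⇒ δ = 3378/3800 = 0.88895.

δ ≈ 0.8889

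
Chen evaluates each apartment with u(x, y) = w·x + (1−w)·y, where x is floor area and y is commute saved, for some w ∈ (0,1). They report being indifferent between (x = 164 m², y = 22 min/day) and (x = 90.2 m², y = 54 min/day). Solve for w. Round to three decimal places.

w = 0.302

u(164,22) = u(90.2,54) means w·164 + (1−w)·22 = w·90.2 + (1−w)·54.
w·(164−90.2) = (1−w)·(54−22), i.e. w·73.8 = (1−w)·32.
The marginal rate of substitution is 32/73.8, so w = 32/(73.8+32) = 0.302.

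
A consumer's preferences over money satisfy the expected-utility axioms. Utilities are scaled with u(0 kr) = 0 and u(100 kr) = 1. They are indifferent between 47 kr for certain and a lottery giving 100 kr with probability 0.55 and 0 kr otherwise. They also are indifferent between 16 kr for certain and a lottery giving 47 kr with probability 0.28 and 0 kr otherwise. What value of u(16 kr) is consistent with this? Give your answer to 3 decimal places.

From the first indifference, u(47 kr) = 0.55·u(100 kr) + 0.45·u(0 kr) = 0.55·1 + 0.45·0 = 0.55.
The second indifference gives u(16 kr) = 0.28·u(47 kr) + 0.72·u(0 kr) = 0.28·0.55 + 0.72·0.00 = 0.1540.

0.154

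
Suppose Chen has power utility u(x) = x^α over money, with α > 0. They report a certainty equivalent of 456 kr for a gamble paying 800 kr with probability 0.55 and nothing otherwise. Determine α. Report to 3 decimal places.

α ≈ 1.064

The lottery's expected utility is 0.55·u(800) + 0.45·u(0) = 0.55·800^α (since u(0) = 0 for α > 0).
Indifference: 456^α = 0.55·800^α, so (456/800)^α = 0.55.
α = ln(0.55) / ln(456/800) = -0.597837/-0.562119 ≈ 1.064.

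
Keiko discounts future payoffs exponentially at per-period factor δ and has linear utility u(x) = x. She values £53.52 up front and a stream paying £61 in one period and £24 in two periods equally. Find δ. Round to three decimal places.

δ ≈ 0.690

Equating present values: 53.52 = 61δ + 24δ².
That is, 24δ² + 61δ − 53.52 = 0, a quadratic in δ.
The positive root is δ = [−61 + √(61² + 4·24·53.52)] / (2·24) = (−61 + 94.122)/48 ≈ 0.690.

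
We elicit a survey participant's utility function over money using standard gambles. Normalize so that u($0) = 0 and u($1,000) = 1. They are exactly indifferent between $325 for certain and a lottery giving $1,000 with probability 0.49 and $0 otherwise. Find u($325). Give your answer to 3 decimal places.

By the standard-gamble method, u($325) is just the indifference probability on the best outcome: 0.49.

0.490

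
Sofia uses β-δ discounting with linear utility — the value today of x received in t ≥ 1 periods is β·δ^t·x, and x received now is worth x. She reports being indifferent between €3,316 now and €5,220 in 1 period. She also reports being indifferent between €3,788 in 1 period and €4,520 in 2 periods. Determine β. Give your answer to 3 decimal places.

Both payoffs in the second observation are in the future, so β drops out: δ^1·3788 = δ^2·4520 ⇒ δ = 3788/4520 = 0.83805.
Substituting δ into 3316 = β·δ·5220: β = 3316/(4374.637) ≈ 0.758.

β ≈ 0.758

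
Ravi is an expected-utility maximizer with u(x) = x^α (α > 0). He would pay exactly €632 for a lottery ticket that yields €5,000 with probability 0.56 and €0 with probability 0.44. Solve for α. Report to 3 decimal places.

The lottery's expected utility is 0.56·u(5000) + 0.44·u(0) = 0.56·5000^α (since u(0) = 0 for α > 0).
Setting u(632) equal to that: 632^α = 0.56·5000^α ⇒ (632/5000)^α = 0.56.
α = ln(0.56) / ln(632/5000) = -0.579818/-2.068304 ≈ 0.280.

α ≈ 0.280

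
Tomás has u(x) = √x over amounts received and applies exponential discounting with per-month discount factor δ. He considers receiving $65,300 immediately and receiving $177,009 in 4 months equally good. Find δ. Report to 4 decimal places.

δ ≈ 0.8828

Equating discounted utilities: u(65300) = δ^4·u(177009) ⇒ δ^4 = u(65300)/u(177009).
Since u(x) = √x, δ^4 = √(65300/177009) = 0.60738.
Hence δ = (0.60738)^(1/4) = 0.882805.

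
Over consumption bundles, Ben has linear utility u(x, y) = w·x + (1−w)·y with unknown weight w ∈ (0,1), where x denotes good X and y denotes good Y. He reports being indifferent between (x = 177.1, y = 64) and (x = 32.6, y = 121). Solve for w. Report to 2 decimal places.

w = 0.28

Equating utilities: w·177.1 + (1−w)·64 = w·32.6 + (1−w)·121.
w·(177.1−32.6) = (1−w)·(121−64), i.e. w·144.5 = (1−w)·57.
Hence w = 57/(144.5+57) = 57/201.5 = 0.28.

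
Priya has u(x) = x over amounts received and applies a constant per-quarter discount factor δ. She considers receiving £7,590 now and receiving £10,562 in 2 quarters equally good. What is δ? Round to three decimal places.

δ ≈ 0.848

Equating discounted utilities: u(7590) = δ^2·u(10562) ⇒ δ^2 = u(7590)/u(10562).
With u(x) = x: δ^2 = 7590/10562 = 0.71861.
So δ = 0.71861^(1/2) ≈ 0.848.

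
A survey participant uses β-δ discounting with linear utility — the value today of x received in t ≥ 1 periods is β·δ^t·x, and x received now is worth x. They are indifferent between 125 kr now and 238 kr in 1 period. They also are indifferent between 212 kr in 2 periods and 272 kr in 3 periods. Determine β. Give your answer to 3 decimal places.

Both payoffs in the second observation are in the future, so β drops out: δ^2·212 = δ^3·272 ⇒ δ = 212/272 = 0.77941.
Substituting δ into 125 = β·δ·238: β = 125/(185.500) ≈ 0.674.

β ≈ 0.674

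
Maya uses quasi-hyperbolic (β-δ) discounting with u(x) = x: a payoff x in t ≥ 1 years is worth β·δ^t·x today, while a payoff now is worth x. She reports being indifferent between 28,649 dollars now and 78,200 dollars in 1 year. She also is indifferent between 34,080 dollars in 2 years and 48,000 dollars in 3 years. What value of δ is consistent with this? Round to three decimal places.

δ ≈ 0.710

Both payoffs in the second observation are in the future, so β drops out: δ^2·34080 = δ^3·48000 ⇒ δ = 34080/48000 = 0.71000.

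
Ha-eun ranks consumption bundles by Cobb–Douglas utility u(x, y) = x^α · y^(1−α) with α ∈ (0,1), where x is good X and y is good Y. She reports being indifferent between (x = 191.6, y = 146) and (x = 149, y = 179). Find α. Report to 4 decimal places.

α ≈ 0.4476

Indifference: 191.6^α · 146^(1−α) = 149^α · 179^(1−α).
Taking logs: α·ln 191.6 + (1−α)·ln 146 = α·ln 149 + (1−α)·ln 179, i.e. α·0.2514636 = (1−α)·0.2037792.
Thus α·(0.4552428) = 0.2037792, so α = 0.2037792/0.4552428 ≈ 0.4476.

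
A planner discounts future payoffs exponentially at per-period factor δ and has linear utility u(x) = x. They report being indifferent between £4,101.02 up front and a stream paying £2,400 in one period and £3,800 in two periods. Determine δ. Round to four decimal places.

δ ≈ 0.7700

The stream is worth 2400δ + 3800δ² today, so 2400δ + 3800δ² = 4101.02.
Rearranged: 3800δ² + 2400δ − 4101.02 = 0.
δ = (−2400 + √(2400² + 4·3800·4101.02)) / (2·3800) = (−2400 + √68095504.00) / 7600 ≈ 0.7700.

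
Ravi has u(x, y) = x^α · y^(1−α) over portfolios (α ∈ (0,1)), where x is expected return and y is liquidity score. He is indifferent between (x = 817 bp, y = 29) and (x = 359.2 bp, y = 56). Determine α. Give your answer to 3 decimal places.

α ≈ 0.445

Indifference: 817^α · 29^(1−α) = 359.2^α · 56^(1−α).
Rearrange to (817/359.2)^α = (56/29)^(1−α) and take logs: α·0.821760 = (1−α)·0.658056.
So α/(1−α) = (0.658056)/(0.821760) = 0.800789, and α = 0.800789/1.800789 ≈ 0.445.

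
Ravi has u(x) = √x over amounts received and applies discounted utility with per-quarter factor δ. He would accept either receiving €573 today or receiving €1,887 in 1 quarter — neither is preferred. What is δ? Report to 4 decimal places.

δ ≈ 0.5511

Equating discounted utilities: u(573) = δ·u(1887) ⇒ δ = u(573)/u(1887).
With u(x) = √x: δ = √573/√1887 = √(573/1887) = 0.55105.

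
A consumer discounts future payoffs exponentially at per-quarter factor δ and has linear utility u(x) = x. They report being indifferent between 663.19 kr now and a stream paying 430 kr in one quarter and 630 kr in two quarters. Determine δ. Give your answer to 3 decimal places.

Present value of the stream is 430·δ + 630·δ². Indifference gives 430δ + 630δ² = 663.19.
That is, 630δ² + 430δ − 663.19 = 0, a quadratic in δ.
δ = (−430 + √(430² + 4·630·663.19)) / (2·630) = (−430 + √1856138.80) / 1260 ≈ 0.740.

δ ≈ 0.740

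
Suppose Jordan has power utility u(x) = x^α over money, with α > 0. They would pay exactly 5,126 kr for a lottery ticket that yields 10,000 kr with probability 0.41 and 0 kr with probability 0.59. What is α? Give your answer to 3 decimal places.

α ≈ 1.334

Since u(0) = 0, the lottery's EU is 0.41·10000^α.
Equating: 5126^α = 0.41·10000^α, i.e. 0.5126^α = 0.41.
Take logs: α = ln 0.41 / ln(5126/10000) ≈ 1.33421.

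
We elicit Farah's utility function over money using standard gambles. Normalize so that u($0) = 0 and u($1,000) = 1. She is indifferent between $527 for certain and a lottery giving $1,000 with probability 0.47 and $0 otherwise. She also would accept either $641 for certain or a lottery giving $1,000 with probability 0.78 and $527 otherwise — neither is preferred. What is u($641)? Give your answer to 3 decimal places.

0.883

From the first indifference, u($527) = 0.47·u($1,000) + 0.53·u($0) = 0.47·1 + 0.53·0 = 0.47.
Then u($641) = 0.78·u($1,000) + 0.22·u($527) = 0.78·1.00 + 0.22·0.47 = 0.8834.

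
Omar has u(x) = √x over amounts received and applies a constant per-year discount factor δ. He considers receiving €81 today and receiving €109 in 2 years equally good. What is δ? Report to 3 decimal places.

δ ≈ 0.928

The payoff in 2 years is discounted by δ^2, so u(81) = δ^2·u(109) and δ^2 = u(81)/u(109).
Since u(x) = √x, δ^2 = √(81/109) = 0.86204.
Taking the square root: δ = 0.86204^(1/2) ≈ 0.928.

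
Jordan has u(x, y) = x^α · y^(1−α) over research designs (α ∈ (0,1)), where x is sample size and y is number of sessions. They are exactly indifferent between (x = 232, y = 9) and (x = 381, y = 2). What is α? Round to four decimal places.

α ≈ 0.7520

Indifference: 232^α · 9^(1−α) = 381^α · 2^(1−α).
(232/381)^α = (2/9)^(1−α); take logs: α·ln(232/381) = (1−α)·ln(2/9), i.e. α·-0.4960620 = (1−α)·-1.5040774.
So α/(1−α) = (-1.5040774)/(-0.4960620) = 3.0320351, and α = 3.0320351/4.0320351 ≈ 0.7520.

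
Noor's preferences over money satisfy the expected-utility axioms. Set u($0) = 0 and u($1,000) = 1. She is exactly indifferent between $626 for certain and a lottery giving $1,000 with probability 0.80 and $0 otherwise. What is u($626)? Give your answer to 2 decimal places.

0.80

By the standard-gamble method, u($626) is just the indifference probability on the best outcome: 0.80.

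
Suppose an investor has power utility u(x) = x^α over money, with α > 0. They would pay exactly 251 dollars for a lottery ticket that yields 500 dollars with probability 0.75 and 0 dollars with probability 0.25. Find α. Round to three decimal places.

α ≈ 0.417

The lottery's expected utility is 0.75·u(500) + 0.25·u(0) = 0.75·500^α (since u(0) = 0 for α > 0).
Setting u(251) equal to that: 251^α = 0.75·500^α ⇒ (251/500)^α = 0.75.
Taking logs: α·ln(251/500) = ln(0.75), so α = -0.287682 / -0.689155 ≈ 0.417.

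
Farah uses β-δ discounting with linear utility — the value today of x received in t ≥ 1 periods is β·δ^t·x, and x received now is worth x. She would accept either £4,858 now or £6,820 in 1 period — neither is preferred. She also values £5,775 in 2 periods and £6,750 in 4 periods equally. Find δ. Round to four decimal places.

The second indifference involves only future payoffs, so β cancels: β·δ^2·5775 = β·δ^4·6750, giving δ^2 = 5775/6750 = 0.85556, so δ = 0.92496.

δ ≈ 0.9250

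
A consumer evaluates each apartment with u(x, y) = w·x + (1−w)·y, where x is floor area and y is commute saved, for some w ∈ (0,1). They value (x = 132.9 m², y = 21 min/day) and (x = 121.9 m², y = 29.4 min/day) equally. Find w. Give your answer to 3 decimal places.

w = 0.433

u(132.9,21) = u(121.9,29.4) means w·132.9 + (1−w)·21 = w·121.9 + (1−w)·29.4.
Rearranging, 11·w − 8.4·(1−w) = 0.
Hence w = 8.4/(11+8.4) = 8.4/19.4 = 0.433.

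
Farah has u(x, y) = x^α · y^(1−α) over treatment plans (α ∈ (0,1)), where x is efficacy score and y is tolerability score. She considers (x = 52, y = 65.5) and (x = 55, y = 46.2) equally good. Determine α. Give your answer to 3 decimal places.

The Cobb–Douglas utilities coincide, so 52^α·65.5^(1−α) = 55^α·46.2^(1−α).
Taking logs: α·ln 52 + (1−α)·ln 65.5 = α·ln 55 + (1−α)·ln 46.2, i.e. α·-0.056089 = (1−α)·-0.349070.
Thus α·(-0.405159) = -0.349070, so α = -0.349070/-0.405159 ≈ 0.862.

α ≈ 0.862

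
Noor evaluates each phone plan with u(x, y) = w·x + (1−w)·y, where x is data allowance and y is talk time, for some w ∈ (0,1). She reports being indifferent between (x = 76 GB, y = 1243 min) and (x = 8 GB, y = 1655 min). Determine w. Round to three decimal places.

w = 0.858

Indifference: w·76 + (1−w)·1243 = w·8 + (1−w)·1655.
w·(76−8) = (1−w)·(1655−1243), i.e. w·68 = (1−w)·412.
So w/(1−w) = 412/68 = 6.0588, giving w = 412/(68+412) = 0.858.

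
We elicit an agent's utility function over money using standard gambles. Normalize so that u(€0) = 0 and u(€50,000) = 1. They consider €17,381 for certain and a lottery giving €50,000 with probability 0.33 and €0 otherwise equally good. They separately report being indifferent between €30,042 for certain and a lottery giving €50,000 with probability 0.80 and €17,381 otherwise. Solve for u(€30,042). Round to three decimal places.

0.866

From the first indifference, u(€17,381) = 0.33·u(€50,000) + 0.67·u(€0) = 0.33·1 + 0.67·0 = 0.33.
The second indifference gives u(€30,042) = 0.80·u(€50,000) + 0.20·u(€17,381) = 0.80·1.00 + 0.20·0.33 = 0.8660.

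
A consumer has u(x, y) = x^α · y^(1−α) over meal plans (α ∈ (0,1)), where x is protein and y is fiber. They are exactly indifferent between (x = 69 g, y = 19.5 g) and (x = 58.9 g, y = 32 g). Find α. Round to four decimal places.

α ≈ 0.7579

Set the two utilities equal: 69^α·19.5^(1−α) = 58.9^α·32^(1−α).
Taking logs: α·ln 69 + (1−α)·ln 19.5 = α·ln 58.9 + (1−α)·ln 32, i.e. α·0.1582654 = (1−α)·0.4953214.
With A = 0.1582654 and B = 0.4953214: α·A = (1−α)·B, so α = B/(A+B) = 0.4953214/0.6535868 ≈ 0.7579.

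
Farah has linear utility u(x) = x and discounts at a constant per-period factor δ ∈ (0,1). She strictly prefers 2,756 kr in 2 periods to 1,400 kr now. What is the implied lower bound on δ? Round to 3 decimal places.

Under u(x) = x this choice says 1400 < δ^2·2756.
So δ^2 > 1400/2756 = 0.50798; taking the square root of both positive sides preserves the inequality.
δ > (1400/2756)^(1/2) ≈ 0.713.

δ > 0.713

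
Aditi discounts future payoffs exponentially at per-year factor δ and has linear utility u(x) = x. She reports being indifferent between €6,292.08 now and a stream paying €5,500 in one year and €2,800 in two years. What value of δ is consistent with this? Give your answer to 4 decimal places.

δ ≈ 0.8100

The stream is worth 5500δ + 2800δ² today, so 5500δ + 2800δ² = 6292.08.
That is, 2800δ² + 5500δ − 6292.08 = 0, a quadratic in δ.
By the quadratic formula (taking the positive root), δ = (−5500 + √100721296.00) / 5600 ≈ 0.8100.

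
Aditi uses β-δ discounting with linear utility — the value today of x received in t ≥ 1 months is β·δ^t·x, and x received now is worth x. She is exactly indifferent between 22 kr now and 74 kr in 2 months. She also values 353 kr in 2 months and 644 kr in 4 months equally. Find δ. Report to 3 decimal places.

From the later pair, β·δ^2·353 = β·δ^4·644; dividing through, δ^2 = 353/644 = 0.54814, so δ = 0.74036.

δ ≈ 0.740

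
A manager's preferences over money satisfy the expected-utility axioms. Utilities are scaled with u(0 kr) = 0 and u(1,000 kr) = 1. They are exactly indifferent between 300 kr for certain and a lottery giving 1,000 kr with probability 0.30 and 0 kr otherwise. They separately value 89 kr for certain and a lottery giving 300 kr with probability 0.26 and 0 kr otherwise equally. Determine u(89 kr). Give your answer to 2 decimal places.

First, u(300 kr) = 0.30·u(1,000 kr) + 0.70·u(0 kr) = 0.30.
Then u(89 kr) = 0.26·u(300 kr) + 0.74·u(0 kr) = 0.26·0.30 + 0.74·0.00 = 0.0780.

0.08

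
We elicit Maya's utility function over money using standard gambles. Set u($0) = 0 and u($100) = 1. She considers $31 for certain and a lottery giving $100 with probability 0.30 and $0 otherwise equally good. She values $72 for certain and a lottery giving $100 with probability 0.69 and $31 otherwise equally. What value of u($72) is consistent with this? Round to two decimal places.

First, u($31) = 0.30·u($100) + 0.70·u($0) = 0.30.
The second indifference gives u($72) = 0.69·u($100) + 0.31·u($31) = 0.69·1.00 + 0.31·0.30 = 0.7830.

0.78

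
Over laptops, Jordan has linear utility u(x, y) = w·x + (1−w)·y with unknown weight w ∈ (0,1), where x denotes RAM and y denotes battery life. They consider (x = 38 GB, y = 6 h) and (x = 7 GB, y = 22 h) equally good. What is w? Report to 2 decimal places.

Indifference: w·38 + (1−w)·6 = w·7 + (1−w)·22.
w·(38−7) = (1−w)·(22−6), i.e. w·31 = (1−w)·16.
The marginal rate of substitution is 16/31, so w = 16/(31+16) = 0.34.

w = 0.34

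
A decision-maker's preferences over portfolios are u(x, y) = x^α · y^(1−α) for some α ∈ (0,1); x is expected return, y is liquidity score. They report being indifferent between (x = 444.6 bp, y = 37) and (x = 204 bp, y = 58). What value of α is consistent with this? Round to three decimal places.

Indifference: 444.6^α · 37^(1−α) = 204^α · 58^(1−α).
(444.6/204)^α = (58/37)^(1−α); take logs: α·ln(444.6/204) = (1−α)·ln(58/37), i.e. α·0.779055 = (1−α)·0.449525.
Thus α·(1.228580) = 0.449525, so α = 0.449525/1.228580 ≈ 0.366.

α ≈ 0.366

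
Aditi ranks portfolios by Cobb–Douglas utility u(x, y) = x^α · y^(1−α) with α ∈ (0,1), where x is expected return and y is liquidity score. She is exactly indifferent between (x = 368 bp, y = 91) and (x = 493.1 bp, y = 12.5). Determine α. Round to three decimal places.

Indifference: 368^α · 91^(1−α) = 493.1^α · 12.5^(1−α).
(368/493.1)^α = (12.5/91)^(1−α); take logs: α·ln(368/493.1) = (1−α)·ln(12.5/91), i.e. α·-0.292629 = (1−α)·-1.985131.
So α/(1−α) = (-1.985131)/(-0.292629) = 6.783781, and α = 6.783781/7.783781 ≈ 0.872.

α ≈ 0.872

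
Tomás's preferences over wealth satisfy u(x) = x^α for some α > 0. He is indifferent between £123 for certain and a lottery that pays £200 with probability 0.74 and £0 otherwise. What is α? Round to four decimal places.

α ≈ 0.6194

EU(lottery) = 0.74·200^α + 0.26·0 = 0.74·200^α.
Equating: 123^α = 0.74·200^α, i.e. 0.6150^α = 0.74.
Taking logs: α·ln(123/200) = ln(0.74), so α = -0.3011051 / -0.4861330 ≈ 0.6194.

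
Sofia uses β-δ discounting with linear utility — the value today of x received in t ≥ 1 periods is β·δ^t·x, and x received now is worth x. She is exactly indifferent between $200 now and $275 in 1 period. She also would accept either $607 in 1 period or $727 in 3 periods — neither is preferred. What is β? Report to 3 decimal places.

β ≈ 0.796

Both payoffs in the second observation are in the future, so β drops out: δ^1·607 = δ^3·727 ⇒ δ^2 = 607/727 = 0.83494, so δ = 0.91375.
Now use the now-vs-future pair: 200 = β·δ·275 gives β = 200/(0.91375·275) ≈ 0.796.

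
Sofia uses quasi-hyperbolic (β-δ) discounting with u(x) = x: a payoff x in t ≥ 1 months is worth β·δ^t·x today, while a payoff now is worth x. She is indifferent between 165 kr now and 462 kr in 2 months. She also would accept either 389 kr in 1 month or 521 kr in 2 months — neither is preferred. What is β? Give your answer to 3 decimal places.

From the later pair, β·δ^1·389 = β·δ^2·521; dividing through, δ = 389/521 = 0.74664.
Now use the now-vs-future pair: 165 = β·δ^2·462 gives β = 165/(0.55747·462) ≈ 0.641.

β ≈ 0.641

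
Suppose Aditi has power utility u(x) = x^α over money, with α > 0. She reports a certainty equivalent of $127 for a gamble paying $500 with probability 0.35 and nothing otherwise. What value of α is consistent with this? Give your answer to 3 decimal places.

α ≈ 0.766

Since u(0) = 0, the lottery's EU is 0.35·500^α.
Setting u(127) equal to that: 127^α = 0.35·500^α ⇒ (127/500)^α = 0.35.
α = ln(0.35) / ln(127/500) = -1.049822/-1.370421 ≈ 0.766.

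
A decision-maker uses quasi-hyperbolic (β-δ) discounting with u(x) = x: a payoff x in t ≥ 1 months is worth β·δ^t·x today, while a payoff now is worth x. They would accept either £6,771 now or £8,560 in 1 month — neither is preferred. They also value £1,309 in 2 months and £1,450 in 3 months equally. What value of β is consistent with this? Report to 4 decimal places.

Both payoffs in the second observation are in the future, so β drops out: δ^2·1309 = δ^3·1450 ⇒ δ = 1309/1450 = 0.90276.
The first indifference: 6771 = β·δ·8560, so β = 6771/(δ·8560) = 6771/(0.90276·8560) ≈ 0.8762.

β ≈ 0.8762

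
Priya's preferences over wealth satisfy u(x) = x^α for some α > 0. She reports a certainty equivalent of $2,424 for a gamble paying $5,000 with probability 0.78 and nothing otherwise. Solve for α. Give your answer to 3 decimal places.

α ≈ 0.343

Since u(0) = 0, the lottery's EU is 0.78·5000^α.
Indifference: 2424^α = 0.78·5000^α, so (2424/5000)^α = 0.78.
α = ln(0.78) / ln(2424/5000) = -0.248461/-0.724019 ≈ 0.343.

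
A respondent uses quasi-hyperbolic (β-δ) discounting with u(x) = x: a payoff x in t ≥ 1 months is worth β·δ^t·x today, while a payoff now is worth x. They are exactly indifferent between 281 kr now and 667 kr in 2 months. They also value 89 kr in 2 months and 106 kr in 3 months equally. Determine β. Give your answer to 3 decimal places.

β ≈ 0.598

From the later pair, β·δ^2·89 = β·δ^3·106; dividing through, δ = 89/106 = 0.83962.
Now use the now-vs-future pair: 281 = β·δ^2·667 gives β = 281/(0.70497·667) ≈ 0.598.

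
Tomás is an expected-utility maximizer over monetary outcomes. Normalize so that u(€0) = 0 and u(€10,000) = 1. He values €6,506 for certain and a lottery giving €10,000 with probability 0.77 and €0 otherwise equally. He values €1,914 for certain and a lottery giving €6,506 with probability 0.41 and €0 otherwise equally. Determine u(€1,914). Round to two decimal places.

First, u(€6,506) = 0.77·u(€10,000) + 0.23·u(€0) = 0.77.
Then u(€1,914) = 0.41·u(€6,506) + 0.59·u(€0) = 0.41·0.77 + 0.59·0.00 = 0.3157.

0.32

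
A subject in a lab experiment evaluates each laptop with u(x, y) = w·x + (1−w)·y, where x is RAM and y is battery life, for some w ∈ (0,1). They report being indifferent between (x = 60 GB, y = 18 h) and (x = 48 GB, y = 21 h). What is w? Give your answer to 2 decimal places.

w = 0.20

Equating utilities: w·60 + (1−w)·18 = w·48 + (1−w)·21.
Rearranging, 12·w − 3·(1−w) = 0.
So w/(1−w) = 3/12 = 0.2500, giving w = 3/(12+3) = 0.20.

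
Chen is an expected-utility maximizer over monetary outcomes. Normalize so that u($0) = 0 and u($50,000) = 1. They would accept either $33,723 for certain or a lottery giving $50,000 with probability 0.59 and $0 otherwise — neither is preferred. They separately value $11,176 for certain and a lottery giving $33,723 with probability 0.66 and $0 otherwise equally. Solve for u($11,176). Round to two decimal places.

From the first indifference, u($33,723) = 0.59·u($50,000) + 0.41·u($0) = 0.59·1 + 0.41·0 = 0.59.
Then u($11,176) = 0.66·u($33,723) + 0.34·u($0) = 0.66·0.59 + 0.34·0.00 = 0.3894.

0.39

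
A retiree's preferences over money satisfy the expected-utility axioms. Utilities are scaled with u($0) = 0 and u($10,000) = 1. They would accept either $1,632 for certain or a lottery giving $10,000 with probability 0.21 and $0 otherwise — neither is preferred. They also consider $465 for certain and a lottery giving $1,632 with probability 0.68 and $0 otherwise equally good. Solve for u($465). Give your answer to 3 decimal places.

0.143

From the first indifference, u($1,632) = 0.21·u($10,000) + 0.79·u($0) = 0.21·1 + 0.79·0 = 0.21.
Then u($465) = 0.68·u($1,632) + 0.32·u($0) = 0.68·0.21 + 0.32·0.00 = 0.1428.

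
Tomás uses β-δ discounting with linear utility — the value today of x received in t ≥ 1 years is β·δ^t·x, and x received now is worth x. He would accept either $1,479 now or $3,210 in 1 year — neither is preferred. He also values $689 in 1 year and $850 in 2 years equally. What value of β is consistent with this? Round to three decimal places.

β ≈ 0.568

Both payoffs in the second observation are in the future, so β drops out: δ^1·689 = δ^2·850 ⇒ δ = 689/850 = 0.81059.
Now use the now-vs-future pair: 1479 = β·δ·3210 gives β = 1479/(0.81059·3210) ≈ 0.568.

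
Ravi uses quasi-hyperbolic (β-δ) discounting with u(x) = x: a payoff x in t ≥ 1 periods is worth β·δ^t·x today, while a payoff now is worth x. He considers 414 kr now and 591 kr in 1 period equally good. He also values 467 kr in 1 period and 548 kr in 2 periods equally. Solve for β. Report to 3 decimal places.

β ≈ 0.822

The second indifference involves only future payoffs, so β cancels: β·δ^1·467 = β·δ^2·548, giving δ = 467/548 = 0.85219.
Now use the now-vs-future pair: 414 = β·δ·591 gives β = 414/(0.85219·591) ≈ 0.822.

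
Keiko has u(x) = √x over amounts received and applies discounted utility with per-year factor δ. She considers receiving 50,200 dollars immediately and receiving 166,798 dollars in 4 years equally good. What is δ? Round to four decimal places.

Equating discounted utilities: u(50200) = δ^4·u(166798) ⇒ δ^4 = u(50200)/u(166798).
With u(x) = √x: δ^4 = √50200/√166798 = √(50200/166798) = 0.54860.
Taking the 4th root: δ = 0.54860^(1/4) ≈ 0.8606.

δ ≈ 0.8606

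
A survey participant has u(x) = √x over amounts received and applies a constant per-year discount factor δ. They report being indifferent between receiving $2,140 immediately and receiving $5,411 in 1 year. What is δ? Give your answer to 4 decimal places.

The payoff in 1 year is discounted by δ, so u(2140) = δ·u(5411) and δ = u(2140)/u(5411).
Since u(x) = √x, δ = √(2140/5411) = 0.62888.

δ ≈ 0.6289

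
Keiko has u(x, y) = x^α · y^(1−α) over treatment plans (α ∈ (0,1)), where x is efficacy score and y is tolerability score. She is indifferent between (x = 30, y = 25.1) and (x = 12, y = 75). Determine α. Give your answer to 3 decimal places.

α ≈ 0.544

Set the two utilities equal: 30^α·25.1^(1−α) = 12^α·75^(1−α).
(30/12)^α = (75/25.1)^(1−α); take logs: α·ln(30/12) = (1−α)·ln(75/25.1), i.e. α·0.916291 = (1−α)·1.094620.
Thus α·(2.010911) = 1.094620, so α = 1.094620/2.010911 ≈ 0.544.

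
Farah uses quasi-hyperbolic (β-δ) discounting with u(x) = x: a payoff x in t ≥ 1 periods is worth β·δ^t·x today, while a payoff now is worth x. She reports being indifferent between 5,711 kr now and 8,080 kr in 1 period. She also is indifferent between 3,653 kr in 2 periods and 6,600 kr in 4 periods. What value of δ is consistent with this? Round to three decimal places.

δ ≈ 0.744

From the later pair, β·δ^2·3653 = β·δ^4·6600; dividing through, δ^2 = 3653/6600 = 0.55348, so δ = 0.74397.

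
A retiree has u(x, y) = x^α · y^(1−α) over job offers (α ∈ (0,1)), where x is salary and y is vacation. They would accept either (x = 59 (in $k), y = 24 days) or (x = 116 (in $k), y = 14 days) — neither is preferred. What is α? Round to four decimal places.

α ≈ 0.4436

Set the two utilities equal: 59^α·24^(1−α) = 116^α·14^(1−α).
(59/116)^α = (14/24)^(1−α); take logs: α·ln(59/116) = (1−α)·ln(14/24), i.e. α·-0.6760527 = (1−α)·-0.5389965.
So α/(1−α) = (-0.5389965)/(-0.6760527) = 0.7972699, and α = 0.7972699/1.7972699 ≈ 0.4436.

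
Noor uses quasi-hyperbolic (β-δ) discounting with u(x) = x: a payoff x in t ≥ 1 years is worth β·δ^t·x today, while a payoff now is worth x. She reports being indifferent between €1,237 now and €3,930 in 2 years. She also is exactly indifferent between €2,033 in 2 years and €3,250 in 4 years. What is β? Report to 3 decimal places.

β ≈ 0.503

Both payoffs in the second observation are in the future, so β drops out: δ^2·2033 = δ^4·3250 ⇒ δ^2 = 2033/3250 = 0.62554, so δ = 0.79091.
Now use the now-vs-future pair: 1237 = β·δ^2·3930 gives β = 1237/(0.62554·3930) ≈ 0.503.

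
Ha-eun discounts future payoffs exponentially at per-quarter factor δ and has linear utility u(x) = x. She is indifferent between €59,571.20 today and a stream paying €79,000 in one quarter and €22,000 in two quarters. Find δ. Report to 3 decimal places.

The stream is worth 79000δ + 22000δ² today, so 79000δ + 22000δ² = 59571.20.
That is, 22000δ² + 79000δ − 59571.20 = 0, a quadratic in δ.
δ = (−79000 + √(79000² + 4·22000·59571.20)) / (2·22000) = (−79000 + √11483265600.00) / 44000 ≈ 0.640.

δ ≈ 0.640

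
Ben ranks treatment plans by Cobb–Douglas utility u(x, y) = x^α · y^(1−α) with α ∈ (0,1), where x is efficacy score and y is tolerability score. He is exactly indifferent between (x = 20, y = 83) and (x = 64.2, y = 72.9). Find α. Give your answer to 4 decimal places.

Indifference: 20^α · 83^(1−α) = 64.2^α · 72.9^(1−α).
Taking logs: α·ln 20 + (1−α)·ln 83 = α·ln 64.2 + (1−α)·ln 72.9, i.e. α·-1.1662709 = (1−α)·-0.1297520.
With A = -1.1662709 and B = -0.1297520: α·A = (1−α)·B, so α = B/(A+B) = -0.1297520/-1.2960229 ≈ 0.1001.

α ≈ 0.1001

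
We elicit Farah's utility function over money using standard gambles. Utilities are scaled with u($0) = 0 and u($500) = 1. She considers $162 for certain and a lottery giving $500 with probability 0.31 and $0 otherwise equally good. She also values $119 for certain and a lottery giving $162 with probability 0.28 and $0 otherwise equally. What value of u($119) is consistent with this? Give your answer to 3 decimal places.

0.087

From the first indifference, u($162) = 0.31·u($500) + 0.69·u($0) = 0.31·1 + 0.69·0 = 0.31.
Then u($119) = 0.28·u($162) + 0.72·u($0) = 0.28·0.31 + 0.72·0.00 = 0.0868.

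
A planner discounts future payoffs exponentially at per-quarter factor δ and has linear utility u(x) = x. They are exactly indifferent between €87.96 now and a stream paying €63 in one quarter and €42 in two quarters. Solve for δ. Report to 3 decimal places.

Equating present values: 87.96 = 63δ + 42δ².
So 42δ² + 63δ − 87.96 = 0.
By the quadratic formula (taking the positive root), δ = (−63 + √18746.28) / 84 ≈ 0.880.

δ ≈ 0.880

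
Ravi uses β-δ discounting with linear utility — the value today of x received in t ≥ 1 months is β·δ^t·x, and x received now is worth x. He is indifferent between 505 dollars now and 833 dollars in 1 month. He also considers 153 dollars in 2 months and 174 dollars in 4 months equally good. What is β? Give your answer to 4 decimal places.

Both payoffs in the second observation are in the future, so β drops out: δ^2·153 = δ^4·174 ⇒ δ^2 = 153/174 = 0.87931, so δ = 0.93772.
The first indifference: 505 = β·δ·833, so β = 505/(δ·833) = 505/(0.93772·833) ≈ 0.6465.

β ≈ 0.6465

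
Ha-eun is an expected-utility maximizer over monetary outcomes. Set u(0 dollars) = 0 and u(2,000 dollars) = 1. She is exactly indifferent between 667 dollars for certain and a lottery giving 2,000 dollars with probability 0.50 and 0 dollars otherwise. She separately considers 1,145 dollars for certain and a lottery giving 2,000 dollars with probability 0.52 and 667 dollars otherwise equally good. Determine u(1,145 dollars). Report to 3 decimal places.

First, u(667 dollars) = 0.50·u(2,000 dollars) + 0.50·u(0 dollars) = 0.50.
Then u(1,145 dollars) = 0.52·u(2,000 dollars) + 0.48·u(667 dollars) = 0.52·1.00 + 0.48·0.50 = 0.7600.

0.760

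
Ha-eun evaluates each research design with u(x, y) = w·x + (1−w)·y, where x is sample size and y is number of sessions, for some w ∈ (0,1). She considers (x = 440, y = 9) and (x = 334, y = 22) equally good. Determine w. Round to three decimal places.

w = 0.109

Equating utilities: w·440 + (1−w)·9 = w·334 + (1−w)·22.
w·(440−334) = (1−w)·(22−9), i.e. w·106 = (1−w)·13.
The marginal rate of substitution is 13/106, so w = 13/(106+13) = 0.109.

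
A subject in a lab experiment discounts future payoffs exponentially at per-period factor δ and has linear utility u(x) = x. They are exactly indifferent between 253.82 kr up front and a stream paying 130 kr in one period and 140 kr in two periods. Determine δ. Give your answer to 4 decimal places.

Present value of the stream is 130·δ + 140·δ². Indifference gives 130δ + 140δ² = 253.82.
So 140δ² + 130δ − 253.82 = 0.
δ = (−130 + √(130² + 4·140·253.82)) / (2·140) = (−130 + √159039.20) / 280 ≈ 0.9600.

δ ≈ 0.9600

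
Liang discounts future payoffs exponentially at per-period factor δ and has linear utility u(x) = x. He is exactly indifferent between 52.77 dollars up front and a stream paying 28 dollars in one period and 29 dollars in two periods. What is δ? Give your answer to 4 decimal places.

Present value of the stream is 28·δ + 29·δ². Indifference gives 28δ + 29δ² = 52.77.
Rearranged: 29δ² + 28δ − 52.77 = 0.
By the quadratic formula (taking the positive root), δ = (−28 + √6905.32) / 58 ≈ 0.9500.

δ ≈ 0.9500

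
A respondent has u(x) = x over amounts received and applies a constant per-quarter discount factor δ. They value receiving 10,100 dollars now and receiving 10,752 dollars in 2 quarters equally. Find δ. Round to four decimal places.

δ ≈ 0.9692

Equating discounted utilities: u(10100) = δ^2·u(10752) ⇒ δ^2 = u(10100)/u(10752).
With u(x) = x: δ^2 = 10100/10752 = 0.93936.
Hence δ = (0.93936)^(1/2) = 0.969206.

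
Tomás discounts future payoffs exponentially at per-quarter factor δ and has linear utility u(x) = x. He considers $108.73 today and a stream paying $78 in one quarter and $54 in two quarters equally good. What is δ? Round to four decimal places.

δ ≈ 0.8700

The stream is worth 78δ + 54δ² today, so 78δ + 54δ² = 108.73.
That is, 54δ² + 78δ − 108.73 = 0, a quadratic in δ.
The positive root is δ = [−78 + √(78² + 4·54·108.73)] / (2·54) = (−78 + 171.958)/108 ≈ 0.8700.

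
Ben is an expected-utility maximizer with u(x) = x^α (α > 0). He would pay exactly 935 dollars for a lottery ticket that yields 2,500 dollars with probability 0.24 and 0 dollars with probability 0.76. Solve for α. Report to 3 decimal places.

Since u(0) = 0, the lottery's EU is 0.24·2500^α.
Indifference: 935^α = 0.24·2500^α, so (935/2500)^α = 0.24.
Taking logs: α·ln(935/2500) = ln(0.24), so α = -1.427116 / -0.983499 ≈ 1.451.

α ≈ 1.451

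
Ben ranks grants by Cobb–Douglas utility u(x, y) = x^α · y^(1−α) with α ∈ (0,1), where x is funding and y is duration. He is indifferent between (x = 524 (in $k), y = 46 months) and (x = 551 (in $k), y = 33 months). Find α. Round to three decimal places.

The Cobb–Douglas utilities coincide, so 524^α·46^(1−α) = 551^α·33^(1−α).
Rearrange to (524/551)^α = (33/46)^(1−α) and take logs: α·-0.050243 = (1−α)·-0.332134.
With A = -0.050243 and B = -0.332134: α·A = (1−α)·B, so α = B/(A+B) = -0.332134/-0.382377 ≈ 0.869.

α ≈ 0.869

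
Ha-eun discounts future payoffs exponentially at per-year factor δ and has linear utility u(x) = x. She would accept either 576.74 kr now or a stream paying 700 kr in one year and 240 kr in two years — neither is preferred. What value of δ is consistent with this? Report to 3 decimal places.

δ ≈ 0.670

Equating present values: 576.74 = 700δ + 240δ².
So 240δ² + 700δ − 576.74 = 0.
By the quadratic formula (taking the positive root), δ = (−700 + √1043670.40) / 480 ≈ 0.670.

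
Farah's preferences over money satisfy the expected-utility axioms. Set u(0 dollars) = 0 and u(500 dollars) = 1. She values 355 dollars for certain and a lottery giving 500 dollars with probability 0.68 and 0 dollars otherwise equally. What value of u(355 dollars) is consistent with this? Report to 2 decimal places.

u(355 dollars) equals the lottery's expected utility: 0.68·1 + 0.32·0 = 0.68.

0.68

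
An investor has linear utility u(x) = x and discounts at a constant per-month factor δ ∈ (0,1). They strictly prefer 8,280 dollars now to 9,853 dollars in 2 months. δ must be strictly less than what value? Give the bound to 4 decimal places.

The preference means 8280 > δ^2·9853.
Hence δ^2 < 8280/9853 = 0.84035, and x ↦ x^(1/2) is increasing on (0,∞).
δ < (8280/9853)^(1/2) ≈ 0.9167.

δ < 0.9167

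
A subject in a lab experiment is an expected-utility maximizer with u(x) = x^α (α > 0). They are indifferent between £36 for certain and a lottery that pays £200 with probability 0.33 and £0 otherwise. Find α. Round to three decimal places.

α ≈ 0.647

Since u(0) = 0, the lottery's EU is 0.33·200^α.
Indifference: 36^α = 0.33·200^α, so (36/200)^α = 0.33.
Taking logs: α·ln(36/200) = ln(0.33), so α = -1.108663 / -1.714798 ≈ 0.647.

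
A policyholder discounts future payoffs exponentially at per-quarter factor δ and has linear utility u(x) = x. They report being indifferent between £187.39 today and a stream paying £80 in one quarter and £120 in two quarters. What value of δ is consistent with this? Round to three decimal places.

Equating present values: 187.39 = 80δ + 120δ².
So 120δ² + 80δ − 187.39 = 0.
By the quadratic formula (taking the positive root), δ = (−80 + √96347.20) / 240 ≈ 0.960.

δ ≈ 0.960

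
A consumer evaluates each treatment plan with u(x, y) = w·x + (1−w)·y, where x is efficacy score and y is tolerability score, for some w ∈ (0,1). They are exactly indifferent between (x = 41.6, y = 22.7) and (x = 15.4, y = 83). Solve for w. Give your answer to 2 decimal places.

w = 0.70

Indifference: w·41.6 + (1−w)·22.7 = w·15.4 + (1−w)·83.
Rearranging, 26.2·w − 60.3·(1−w) = 0.
So w/(1−w) = 60.3/26.2 = 2.3015, giving w = 60.3/(26.2+60.3) = 0.70.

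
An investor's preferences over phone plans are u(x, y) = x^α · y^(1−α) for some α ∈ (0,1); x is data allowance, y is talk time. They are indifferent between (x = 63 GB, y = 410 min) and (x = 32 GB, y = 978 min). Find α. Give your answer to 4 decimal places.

α ≈ 0.5621

The Cobb–Douglas utilities coincide, so 63^α·410^(1−α) = 32^α·978^(1−α).
Taking logs: α·ln 63 + (1−α)·ln 410 = α·ln 32 + (1−α)·ln 978, i.e. α·0.6773988 = (1−α)·0.8693525.
So α/(1−α) = (0.8693525)/(0.6773988) = 1.2833688, and α = 1.2833688/2.2833688 ≈ 0.5621.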